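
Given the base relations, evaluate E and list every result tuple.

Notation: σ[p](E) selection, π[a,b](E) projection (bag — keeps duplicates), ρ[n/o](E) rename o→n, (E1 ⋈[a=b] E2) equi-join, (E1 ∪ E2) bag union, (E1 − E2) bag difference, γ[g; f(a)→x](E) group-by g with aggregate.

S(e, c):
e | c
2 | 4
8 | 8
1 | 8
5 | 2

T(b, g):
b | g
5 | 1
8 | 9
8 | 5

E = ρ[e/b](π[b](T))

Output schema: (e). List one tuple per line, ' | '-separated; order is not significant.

Row counts bottom-up:
  T → 3
  π[b](T) → 3
  ρ[e/b](π[b](T)) → 3

== RESULT ==
e
5
8
8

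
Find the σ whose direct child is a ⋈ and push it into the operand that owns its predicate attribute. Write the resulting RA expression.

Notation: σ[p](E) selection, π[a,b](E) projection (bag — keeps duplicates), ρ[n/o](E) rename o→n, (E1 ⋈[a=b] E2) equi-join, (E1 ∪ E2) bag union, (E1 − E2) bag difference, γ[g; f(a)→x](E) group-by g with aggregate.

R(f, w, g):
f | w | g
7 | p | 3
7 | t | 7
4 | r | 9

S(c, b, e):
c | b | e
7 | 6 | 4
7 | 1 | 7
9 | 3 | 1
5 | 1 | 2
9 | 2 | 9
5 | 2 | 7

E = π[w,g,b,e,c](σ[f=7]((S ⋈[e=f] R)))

σ filters on f, owned by the right side.
E' = π[w,g,b,e,c]((S ⋈[e=f] σ[f=7](R)))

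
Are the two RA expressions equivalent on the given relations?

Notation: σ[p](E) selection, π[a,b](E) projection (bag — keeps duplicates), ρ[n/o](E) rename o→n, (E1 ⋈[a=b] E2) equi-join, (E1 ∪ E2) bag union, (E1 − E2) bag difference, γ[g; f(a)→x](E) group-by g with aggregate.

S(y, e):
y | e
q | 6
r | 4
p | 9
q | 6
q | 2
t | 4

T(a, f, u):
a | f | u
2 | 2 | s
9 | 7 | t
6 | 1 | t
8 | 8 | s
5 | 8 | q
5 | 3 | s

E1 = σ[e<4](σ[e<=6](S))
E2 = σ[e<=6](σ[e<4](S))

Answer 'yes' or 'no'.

E1 per-node cardinality:
  S → 6
  σ[e<=6](S) → 5
  σ[e<4](σ[e<=6](S)) → 1
E2 per-node cardinality:
  S → 6
  σ[e<4](S) → 1
  σ[e<=6](σ[e<4](S)) → 1

E1 and E2 produce the same multiset:
y | e
q | 2

yes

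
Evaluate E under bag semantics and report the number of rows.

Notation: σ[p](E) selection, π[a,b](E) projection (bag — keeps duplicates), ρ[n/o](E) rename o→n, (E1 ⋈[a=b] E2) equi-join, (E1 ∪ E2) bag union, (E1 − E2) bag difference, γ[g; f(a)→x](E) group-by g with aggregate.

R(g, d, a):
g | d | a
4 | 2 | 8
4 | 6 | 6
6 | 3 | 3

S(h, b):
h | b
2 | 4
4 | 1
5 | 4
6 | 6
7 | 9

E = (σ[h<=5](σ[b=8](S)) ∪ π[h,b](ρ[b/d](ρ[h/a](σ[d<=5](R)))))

Stepwise |·|:
  S → 5
  σ[b=8](S) → 0
  σ[h<=5](σ[b=8](S)) → 0
  R → 3
  σ[d<=5](R) → 2
  ρ[h/a](σ[d<=5](R)) → 2
  ρ[b/d](ρ[h/a](σ[d<=5](R))) → 2
  π[h,b](ρ[b/d](ρ[h/a](σ[d<=5](R)))) → 2
  (σ[h<=5](σ[b=8](S)) ∪ π[h,b](ρ[b/d](ρ[h/a](σ[d<=5](R))))) → 2

|E| = 2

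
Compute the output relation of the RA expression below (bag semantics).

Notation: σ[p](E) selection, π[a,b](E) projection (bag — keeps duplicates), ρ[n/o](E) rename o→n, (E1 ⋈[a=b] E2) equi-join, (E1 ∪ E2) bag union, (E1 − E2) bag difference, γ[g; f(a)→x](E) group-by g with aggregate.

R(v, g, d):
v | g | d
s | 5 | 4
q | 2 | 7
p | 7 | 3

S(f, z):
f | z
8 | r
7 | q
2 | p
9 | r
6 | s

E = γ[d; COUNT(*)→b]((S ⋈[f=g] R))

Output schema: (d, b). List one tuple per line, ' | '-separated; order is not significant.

Per-node cardinality:
  S → 5
  R → 3
  (S ⋈[f=g] R) → 2
  γ[d; COUNT(*)→b]((S ⋈[f=g] R)) → 2

== RESULT ==
d | b
3 | 1
7 | 1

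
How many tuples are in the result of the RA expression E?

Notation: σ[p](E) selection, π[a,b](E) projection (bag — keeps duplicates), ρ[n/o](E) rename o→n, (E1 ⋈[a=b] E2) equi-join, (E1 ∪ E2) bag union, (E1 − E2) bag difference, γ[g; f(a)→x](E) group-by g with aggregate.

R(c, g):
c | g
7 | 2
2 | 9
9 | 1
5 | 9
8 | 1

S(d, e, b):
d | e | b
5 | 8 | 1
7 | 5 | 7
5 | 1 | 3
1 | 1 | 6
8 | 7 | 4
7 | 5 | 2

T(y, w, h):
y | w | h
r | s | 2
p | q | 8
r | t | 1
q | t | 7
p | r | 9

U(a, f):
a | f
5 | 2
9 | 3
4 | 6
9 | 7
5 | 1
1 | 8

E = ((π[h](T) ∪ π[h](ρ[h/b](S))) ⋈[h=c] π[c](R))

Stepwise |·|:
  T → 5
  π[h](T) → 5
  S → 6
  ρ[h/b](S) → 6
  π[h](ρ[h/b](S)) → 6
  (π[h](T) ∪ π[h](ρ[h/b](S))) → 11
  R → 5
  π[c](R) → 5
  ((π[h](T) ∪ π[h](ρ[h/b](S))) ⋈[h=c] π[c](R)) → 6

|E| = 6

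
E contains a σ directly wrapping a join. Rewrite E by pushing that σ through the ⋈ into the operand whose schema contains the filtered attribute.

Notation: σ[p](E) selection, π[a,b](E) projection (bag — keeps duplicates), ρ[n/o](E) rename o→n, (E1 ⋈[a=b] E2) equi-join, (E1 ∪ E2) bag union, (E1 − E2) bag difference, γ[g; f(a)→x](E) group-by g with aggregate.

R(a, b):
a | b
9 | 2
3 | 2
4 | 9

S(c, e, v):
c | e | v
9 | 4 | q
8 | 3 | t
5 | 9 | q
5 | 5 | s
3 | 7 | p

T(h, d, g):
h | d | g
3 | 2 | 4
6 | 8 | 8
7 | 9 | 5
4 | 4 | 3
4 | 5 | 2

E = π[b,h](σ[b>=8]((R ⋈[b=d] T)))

σ filters on b, owned by the left side.
E' = π[b,h]((σ[b>=8](R) ⋈[b=d] T))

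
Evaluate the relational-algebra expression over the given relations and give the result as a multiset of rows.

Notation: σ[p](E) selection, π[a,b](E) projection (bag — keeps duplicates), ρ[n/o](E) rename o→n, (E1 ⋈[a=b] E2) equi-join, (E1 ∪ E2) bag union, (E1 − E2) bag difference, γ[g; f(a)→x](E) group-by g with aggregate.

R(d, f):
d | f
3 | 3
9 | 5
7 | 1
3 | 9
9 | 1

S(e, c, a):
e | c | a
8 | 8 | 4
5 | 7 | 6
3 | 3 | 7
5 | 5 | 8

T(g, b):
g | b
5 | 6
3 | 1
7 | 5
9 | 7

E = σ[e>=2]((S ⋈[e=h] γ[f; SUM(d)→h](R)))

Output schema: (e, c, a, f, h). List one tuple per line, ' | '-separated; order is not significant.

Per-node cardinality:
  S → 4
  R → 5
  γ[f; SUM(d)→h](R) → 4
  (S ⋈[e=h] γ[f; SUM(d)→h](R)) → 2
  σ[e>=2]((S ⋈[e=h] γ[f; SUM(d)→h](R))) → 2

== RESULT ==
e | c | a | f | h
3 | 3 | 7 | 3 | 3
3 | 3 | 7 | 9 | 3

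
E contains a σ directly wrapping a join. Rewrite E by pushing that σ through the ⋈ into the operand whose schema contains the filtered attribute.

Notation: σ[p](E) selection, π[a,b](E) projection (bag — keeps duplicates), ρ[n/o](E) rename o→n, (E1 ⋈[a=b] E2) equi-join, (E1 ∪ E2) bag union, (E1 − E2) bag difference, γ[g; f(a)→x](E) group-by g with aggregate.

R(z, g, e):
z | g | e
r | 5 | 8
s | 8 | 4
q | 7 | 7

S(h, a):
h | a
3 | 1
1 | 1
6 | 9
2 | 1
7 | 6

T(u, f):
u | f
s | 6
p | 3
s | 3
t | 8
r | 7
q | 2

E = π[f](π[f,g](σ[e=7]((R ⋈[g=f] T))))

σ filters on e, owned by the left side.
E' = π[f](π[f,g]((σ[e=7](R) ⋈[g=f] T)))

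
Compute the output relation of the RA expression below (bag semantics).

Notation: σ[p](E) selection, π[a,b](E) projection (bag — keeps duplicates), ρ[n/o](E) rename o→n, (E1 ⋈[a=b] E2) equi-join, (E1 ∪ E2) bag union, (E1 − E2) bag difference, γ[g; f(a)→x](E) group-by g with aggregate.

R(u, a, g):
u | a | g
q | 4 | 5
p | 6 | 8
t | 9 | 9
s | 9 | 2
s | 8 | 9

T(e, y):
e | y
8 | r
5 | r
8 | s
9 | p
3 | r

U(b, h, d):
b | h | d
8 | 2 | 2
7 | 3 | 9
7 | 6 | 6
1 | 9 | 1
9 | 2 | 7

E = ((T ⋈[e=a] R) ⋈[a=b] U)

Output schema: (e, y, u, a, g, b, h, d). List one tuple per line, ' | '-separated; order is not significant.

Per-node cardinality:
  T → 5
  R → 5
  (T ⋈[e=a] R) → 4
  U → 5
  ((T ⋈[e=a] R) ⋈[a=b] U) → 4

== RESULT ==
e | y | u | a | g | b | h | d
8 | r | s | 8 | 9 | 8 | 2 | 2
8 | s | s | 8 | 9 | 8 | 2 | 2
9 | p | s | 9 | 2 | 9 | 2 | 7
9 | p | t | 9 | 9 | 9 | 2 | 7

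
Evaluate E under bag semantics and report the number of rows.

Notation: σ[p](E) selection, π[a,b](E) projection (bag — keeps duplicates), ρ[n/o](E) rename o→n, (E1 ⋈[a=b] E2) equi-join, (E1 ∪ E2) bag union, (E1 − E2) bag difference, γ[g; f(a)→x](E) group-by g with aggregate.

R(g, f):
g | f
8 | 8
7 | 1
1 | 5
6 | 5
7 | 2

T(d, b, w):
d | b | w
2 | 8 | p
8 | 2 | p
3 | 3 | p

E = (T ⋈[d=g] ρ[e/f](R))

Stepwise |·|:
  T → 3
  R → 5
  ρ[e/f](R) → 5
  (T ⋈[d=g] ρ[e/f](R)) → 1

|E| = 1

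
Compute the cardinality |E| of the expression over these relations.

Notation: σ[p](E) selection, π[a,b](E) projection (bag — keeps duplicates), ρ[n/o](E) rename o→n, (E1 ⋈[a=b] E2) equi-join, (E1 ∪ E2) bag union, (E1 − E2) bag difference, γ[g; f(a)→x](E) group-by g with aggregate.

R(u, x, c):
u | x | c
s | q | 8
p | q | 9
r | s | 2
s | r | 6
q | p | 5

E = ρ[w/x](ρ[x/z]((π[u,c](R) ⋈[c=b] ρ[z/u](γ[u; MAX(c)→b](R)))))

Subexpression sizes:
  R → 5
  π[u,c](R) → 5
  R → 5
  γ[u; MAX(c)→b](R) → 4
  ρ[z/u](γ[u; MAX(c)→b](R)) → 4
  (π[u,c](R) ⋈[c=b] ρ[z/u](γ[u; MAX(c)→b](R))) → 4
  ρ[x/z]((π[u,c](R) ⋈[c=b] ρ[z/u](γ[u; MAX(c)→b](R)))) → 4
  ρ[w/x](ρ[x/z]((π[u,c](R) ⋈[c=b] ρ[z/u](γ[u; MAX(c)→b](R))))) → 4

|E| = 4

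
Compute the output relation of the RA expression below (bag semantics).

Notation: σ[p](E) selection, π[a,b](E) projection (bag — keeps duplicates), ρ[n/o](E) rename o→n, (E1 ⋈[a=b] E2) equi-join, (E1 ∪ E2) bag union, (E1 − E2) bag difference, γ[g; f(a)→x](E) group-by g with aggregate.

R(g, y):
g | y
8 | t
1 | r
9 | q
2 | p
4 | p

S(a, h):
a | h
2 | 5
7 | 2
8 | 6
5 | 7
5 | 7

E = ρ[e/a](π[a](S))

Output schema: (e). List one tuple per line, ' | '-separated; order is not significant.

Subexpression sizes:
  S → 5
  π[a](S) → 5
  ρ[e/a](π[a](S)) → 5

== RESULT ==
e
2
5
5
7
8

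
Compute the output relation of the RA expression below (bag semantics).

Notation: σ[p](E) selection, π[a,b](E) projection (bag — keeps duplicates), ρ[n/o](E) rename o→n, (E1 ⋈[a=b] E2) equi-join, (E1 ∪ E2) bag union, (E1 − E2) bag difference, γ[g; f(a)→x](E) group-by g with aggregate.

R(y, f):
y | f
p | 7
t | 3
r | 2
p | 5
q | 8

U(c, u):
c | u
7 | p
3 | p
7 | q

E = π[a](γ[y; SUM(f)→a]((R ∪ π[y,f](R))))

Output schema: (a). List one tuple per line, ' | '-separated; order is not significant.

Stepwise |·|:
  R → 5
  R → 5
  π[y,f](R) → 5
  (R ∪ π[y,f](R)) → 10
  γ[y; SUM(f)→a]((R ∪ π[y,f](R))) → 4
  π[a](γ[y; SUM(f)→a]((R ∪ π[y,f](R)))) → 4

== RESULT ==
a
4
6
16
24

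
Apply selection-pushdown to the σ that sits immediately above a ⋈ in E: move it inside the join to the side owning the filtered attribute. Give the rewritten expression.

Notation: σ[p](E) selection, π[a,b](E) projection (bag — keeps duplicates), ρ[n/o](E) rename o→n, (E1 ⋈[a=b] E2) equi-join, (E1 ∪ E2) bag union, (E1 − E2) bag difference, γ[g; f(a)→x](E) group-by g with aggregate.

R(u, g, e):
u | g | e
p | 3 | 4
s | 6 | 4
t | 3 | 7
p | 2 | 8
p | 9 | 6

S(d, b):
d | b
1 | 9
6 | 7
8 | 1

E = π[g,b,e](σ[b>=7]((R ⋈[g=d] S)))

σ filters on b, owned by the right side.
E' = π[g,b,e]((R ⋈[g=d] σ[b>=7](S)))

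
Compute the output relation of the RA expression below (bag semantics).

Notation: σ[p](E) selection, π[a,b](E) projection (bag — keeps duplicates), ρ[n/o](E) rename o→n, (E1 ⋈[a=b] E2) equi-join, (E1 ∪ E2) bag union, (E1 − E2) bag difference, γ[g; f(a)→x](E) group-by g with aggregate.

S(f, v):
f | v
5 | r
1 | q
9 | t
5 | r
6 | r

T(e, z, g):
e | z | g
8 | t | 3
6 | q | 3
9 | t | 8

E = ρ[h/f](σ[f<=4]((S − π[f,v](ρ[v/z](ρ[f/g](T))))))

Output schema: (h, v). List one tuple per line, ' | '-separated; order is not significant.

Subexpression sizes:
  S → 5
  T → 3
  ρ[f/g](T) → 3
  ρ[v/z](ρ[f/g](T)) → 3
  π[f,v](ρ[v/z](ρ[f/g](T))) → 3
  (S − π[f,v](ρ[v/z](ρ[f/g](T)))) → 5
  σ[f<=4]((S − π[f,v](ρ[v/z](ρ[f/g](T))))) → 1
  ρ[h/f](σ[f<=4]((S − π[f,v](ρ[v/z](ρ[f/g](T)))))) → 1

== RESULT ==
h | v
1 | q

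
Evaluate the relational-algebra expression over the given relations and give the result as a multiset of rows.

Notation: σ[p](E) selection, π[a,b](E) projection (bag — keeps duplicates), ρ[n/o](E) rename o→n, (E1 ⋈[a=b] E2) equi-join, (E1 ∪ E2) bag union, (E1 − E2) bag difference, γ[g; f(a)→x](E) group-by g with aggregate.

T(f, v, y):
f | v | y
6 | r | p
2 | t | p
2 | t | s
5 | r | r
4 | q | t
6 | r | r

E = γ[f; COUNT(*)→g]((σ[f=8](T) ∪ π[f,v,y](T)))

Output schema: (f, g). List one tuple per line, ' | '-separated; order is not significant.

Subexpression sizes:
  T → 6
  σ[f=8](T) → 0
  T → 6
  π[f,v,y](T) → 6
  (σ[f=8](T) ∪ π[f,v,y](T)) → 6
  γ[f; COUNT(*)→g]((σ[f=8](T) ∪ π[f,v,y](T))) → 4

== RESULT ==
f | g
2 | 2
4 | 1
5 | 1
6 | 2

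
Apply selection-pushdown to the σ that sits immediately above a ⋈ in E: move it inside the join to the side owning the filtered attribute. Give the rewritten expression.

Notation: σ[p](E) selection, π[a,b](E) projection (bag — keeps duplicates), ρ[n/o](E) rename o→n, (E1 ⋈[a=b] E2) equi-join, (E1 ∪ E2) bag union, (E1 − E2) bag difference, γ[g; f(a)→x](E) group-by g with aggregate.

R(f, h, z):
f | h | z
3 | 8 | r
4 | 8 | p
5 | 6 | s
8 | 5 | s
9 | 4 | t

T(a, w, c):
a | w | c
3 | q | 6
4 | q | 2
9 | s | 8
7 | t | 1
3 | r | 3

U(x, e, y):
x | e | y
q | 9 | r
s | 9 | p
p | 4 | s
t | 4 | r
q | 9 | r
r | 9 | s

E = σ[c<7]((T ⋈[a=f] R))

σ filters on c, owned by the left side.
E' = (σ[c<7](T) ⋈[a=f] R)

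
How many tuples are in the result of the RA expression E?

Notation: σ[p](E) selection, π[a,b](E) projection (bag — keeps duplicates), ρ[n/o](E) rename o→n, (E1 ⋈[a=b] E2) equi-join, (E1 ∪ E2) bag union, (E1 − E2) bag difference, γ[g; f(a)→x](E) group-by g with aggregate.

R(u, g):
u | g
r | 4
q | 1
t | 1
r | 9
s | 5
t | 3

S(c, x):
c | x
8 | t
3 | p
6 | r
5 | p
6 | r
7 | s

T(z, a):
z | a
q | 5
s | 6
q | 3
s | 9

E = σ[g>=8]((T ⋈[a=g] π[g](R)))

Row counts bottom-up:
  T → 4
  R → 6
  π[g](R) → 6
  (T ⋈[a=g] π[g](R)) → 3
  σ[g>=8]((T ⋈[a=g] π[g](R))) → 1

|E| = 1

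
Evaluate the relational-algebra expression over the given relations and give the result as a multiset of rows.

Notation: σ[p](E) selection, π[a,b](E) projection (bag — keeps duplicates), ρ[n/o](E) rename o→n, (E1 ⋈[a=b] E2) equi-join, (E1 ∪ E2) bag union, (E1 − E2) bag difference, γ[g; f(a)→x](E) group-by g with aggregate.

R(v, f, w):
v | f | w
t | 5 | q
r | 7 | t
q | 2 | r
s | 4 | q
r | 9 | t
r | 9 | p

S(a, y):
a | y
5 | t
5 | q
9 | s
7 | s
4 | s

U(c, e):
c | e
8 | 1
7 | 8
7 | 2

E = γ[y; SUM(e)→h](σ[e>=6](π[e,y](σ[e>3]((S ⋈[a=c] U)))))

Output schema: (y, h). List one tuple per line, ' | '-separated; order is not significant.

Subexpression sizes:
  S → 5
  U → 3
  (S ⋈[a=c] U) → 2
  σ[e>3]((S ⋈[a=c] U)) → 1
  π[e,y](σ[e>3]((S ⋈[a=c] U))) → 1
  σ[e>=6](π[e,y](σ[e>3]((S ⋈[a=c] U)))) → 1
  γ[y; SUM(e)→h](σ[e>=6](π[e,y](σ[e>3]((S ⋈[a=c] U))))) → 1

== RESULT ==
y | h
s | 8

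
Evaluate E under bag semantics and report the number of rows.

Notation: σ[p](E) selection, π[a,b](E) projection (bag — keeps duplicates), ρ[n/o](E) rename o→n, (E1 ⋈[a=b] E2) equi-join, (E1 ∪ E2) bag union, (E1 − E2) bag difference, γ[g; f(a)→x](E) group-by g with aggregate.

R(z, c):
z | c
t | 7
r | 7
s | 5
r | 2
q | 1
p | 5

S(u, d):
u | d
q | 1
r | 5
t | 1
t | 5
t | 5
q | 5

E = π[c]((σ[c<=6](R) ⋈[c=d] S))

Per-node cardinality:
  R → 6
  σ[c<=6](R) → 4
  S → 6
  (σ[c<=6](R) ⋈[c=d] S) → 10
  π[c]((σ[c<=6](R) ⋈[c=d] S)) → 10

|E| = 10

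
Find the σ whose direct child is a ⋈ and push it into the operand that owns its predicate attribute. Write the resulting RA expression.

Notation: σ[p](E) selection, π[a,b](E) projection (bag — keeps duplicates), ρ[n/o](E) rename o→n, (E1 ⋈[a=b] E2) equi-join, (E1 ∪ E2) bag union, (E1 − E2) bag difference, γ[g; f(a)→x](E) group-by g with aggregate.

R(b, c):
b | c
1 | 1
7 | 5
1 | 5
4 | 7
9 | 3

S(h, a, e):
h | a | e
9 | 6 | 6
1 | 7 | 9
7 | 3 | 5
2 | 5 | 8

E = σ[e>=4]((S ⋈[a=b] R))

σ filters on e, owned by the left side.
E' = (σ[e>=4](S) ⋈[a=b] R)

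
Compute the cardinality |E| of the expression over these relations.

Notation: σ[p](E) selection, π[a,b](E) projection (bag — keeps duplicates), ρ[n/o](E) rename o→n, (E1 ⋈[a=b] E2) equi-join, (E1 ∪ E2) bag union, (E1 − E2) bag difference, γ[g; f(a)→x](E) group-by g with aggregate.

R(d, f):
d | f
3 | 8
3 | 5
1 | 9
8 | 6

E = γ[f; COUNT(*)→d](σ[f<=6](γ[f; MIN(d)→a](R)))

Per-node cardinality:
  R → 4
  γ[f; MIN(d)→a](R) → 4
  σ[f<=6](γ[f; MIN(d)→a](R)) → 2
  γ[f; COUNT(*)→d](σ[f<=6](γ[f; MIN(d)→a](R))) → 2

|E| = 2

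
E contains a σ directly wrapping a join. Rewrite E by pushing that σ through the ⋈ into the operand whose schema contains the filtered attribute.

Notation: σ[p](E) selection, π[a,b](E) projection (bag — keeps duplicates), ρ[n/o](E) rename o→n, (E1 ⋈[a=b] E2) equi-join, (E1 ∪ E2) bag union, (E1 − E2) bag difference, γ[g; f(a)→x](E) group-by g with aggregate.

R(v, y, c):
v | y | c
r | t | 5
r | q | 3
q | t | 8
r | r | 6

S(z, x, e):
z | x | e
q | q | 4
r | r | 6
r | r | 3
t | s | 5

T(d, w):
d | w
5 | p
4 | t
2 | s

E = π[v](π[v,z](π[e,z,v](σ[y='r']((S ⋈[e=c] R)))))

σ filters on y, owned by the right side.
E' = π[v](π[v,z](π[e,z,v]((S ⋈[e=c] σ[y='r'](R)))))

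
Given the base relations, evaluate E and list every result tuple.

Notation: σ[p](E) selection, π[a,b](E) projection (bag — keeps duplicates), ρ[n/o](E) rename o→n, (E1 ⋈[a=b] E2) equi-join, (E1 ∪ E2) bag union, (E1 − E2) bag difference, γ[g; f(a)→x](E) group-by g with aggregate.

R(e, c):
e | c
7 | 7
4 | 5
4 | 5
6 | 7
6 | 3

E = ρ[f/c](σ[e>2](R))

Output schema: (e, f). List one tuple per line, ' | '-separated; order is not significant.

Row counts bottom-up:
  R → 5
  σ[e>2](R) → 5
  ρ[f/c](σ[e>2](R)) → 5

== RESULT ==
e | f
4 | 5
4 | 5
6 | 3
6 | 7
7 | 7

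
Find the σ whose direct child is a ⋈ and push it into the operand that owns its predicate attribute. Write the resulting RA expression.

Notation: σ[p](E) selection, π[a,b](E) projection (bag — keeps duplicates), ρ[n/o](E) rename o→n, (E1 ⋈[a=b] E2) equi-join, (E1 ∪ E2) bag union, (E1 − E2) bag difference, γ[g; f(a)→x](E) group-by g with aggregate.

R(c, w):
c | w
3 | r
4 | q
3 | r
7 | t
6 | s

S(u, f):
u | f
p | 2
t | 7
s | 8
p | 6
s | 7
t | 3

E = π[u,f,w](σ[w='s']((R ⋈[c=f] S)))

σ filters on w, owned by the left side.
E' = π[u,f,w]((σ[w='s'](R) ⋈[c=f] S))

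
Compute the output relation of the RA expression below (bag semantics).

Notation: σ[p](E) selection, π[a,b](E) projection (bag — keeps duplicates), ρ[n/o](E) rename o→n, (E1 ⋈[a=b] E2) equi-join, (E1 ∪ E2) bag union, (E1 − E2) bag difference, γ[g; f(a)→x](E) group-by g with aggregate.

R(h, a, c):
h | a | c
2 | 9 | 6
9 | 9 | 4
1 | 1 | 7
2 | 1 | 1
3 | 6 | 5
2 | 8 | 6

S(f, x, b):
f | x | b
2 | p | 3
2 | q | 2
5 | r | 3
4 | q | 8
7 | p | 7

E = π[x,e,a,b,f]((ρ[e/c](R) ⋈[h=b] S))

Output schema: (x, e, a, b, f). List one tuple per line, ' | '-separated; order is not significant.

Row counts bottom-up:
  R → 6
  ρ[e/c](R) → 6
  S → 5
  (ρ[e/c](R) ⋈[h=b] S) → 5
  π[x,e,a,b,f]((ρ[e/c](R) ⋈[h=b] S)) → 5

== RESULT ==
x | e | a | b | f
p | 5 | 6 | 3 | 2
q | 1 | 1 | 2 | 2
q | 6 | 8 | 2 | 2
q | 6 | 9 | 2 | 2
r | 5 | 6 | 3 | 5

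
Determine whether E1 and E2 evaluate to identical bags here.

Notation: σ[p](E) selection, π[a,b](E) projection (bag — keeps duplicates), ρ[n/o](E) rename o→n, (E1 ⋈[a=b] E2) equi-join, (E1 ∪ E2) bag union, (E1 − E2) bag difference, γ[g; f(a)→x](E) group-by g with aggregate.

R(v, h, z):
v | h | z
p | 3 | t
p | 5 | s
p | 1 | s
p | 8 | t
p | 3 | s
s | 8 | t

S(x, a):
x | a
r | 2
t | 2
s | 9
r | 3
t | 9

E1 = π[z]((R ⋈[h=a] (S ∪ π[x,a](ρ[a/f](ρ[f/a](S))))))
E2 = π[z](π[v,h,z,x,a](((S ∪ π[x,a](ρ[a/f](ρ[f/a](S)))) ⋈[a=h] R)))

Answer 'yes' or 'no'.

E1 per-node cardinality:
  R → 6
  S → 5
  S → 5
  ρ[f/a](S) → 5
  ρ[a/f](ρ[f/a](S)) → 5
  π[x,a](ρ[a/f](ρ[f/a](S))) → 5
  (S ∪ π[x,a](ρ[a/f](ρ[f/a](S)))) → 10
  (R ⋈[h=a] (S ∪ π[x,a](ρ[a/f](ρ[f/a](S))))) → 4
  π[z]((R ⋈[h=a] (S ∪ π[x,a](ρ[a/f](ρ[f/a](S)))))) → 4
E2 per-node cardinality:
  S → 5
  S → 5
  ρ[f/a](S) → 5
  ρ[a/f](ρ[f/a](S)) → 5
  π[x,a](ρ[a/f](ρ[f/a](S))) → 5
  (S ∪ π[x,a](ρ[a/f](ρ[f/a](S)))) → 10
  R → 6
  ((S ∪ π[x,a](ρ[a/f](ρ[f/a](S)))) ⋈[a=h] R) → 4
  π[v,h,z,x,a](((S ∪ π[x,a](ρ[a/f](ρ[f/a](S)))) ⋈[a=h] R)) → 4
  π[z](π[v,h,z,x,a](((S ∪ π[x,a](ρ[a/f](ρ[f/a](S)))) ⋈[a=h] R))) → 4

E1 and E2 produce the same multiset:
z
s
s
t
t

yes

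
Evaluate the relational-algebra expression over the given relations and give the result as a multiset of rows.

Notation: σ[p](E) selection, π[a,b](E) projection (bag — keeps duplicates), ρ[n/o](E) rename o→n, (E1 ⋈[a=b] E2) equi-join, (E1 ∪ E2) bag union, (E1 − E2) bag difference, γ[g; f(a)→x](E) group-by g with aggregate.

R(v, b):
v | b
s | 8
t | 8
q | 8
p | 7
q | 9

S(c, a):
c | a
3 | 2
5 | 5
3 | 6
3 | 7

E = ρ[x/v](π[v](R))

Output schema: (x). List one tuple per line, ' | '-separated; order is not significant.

Subexpression sizes:
  R → 5
  π[v](R) → 5
  ρ[x/v](π[v](R)) → 5

== RESULT ==
x
p
q
q
s
t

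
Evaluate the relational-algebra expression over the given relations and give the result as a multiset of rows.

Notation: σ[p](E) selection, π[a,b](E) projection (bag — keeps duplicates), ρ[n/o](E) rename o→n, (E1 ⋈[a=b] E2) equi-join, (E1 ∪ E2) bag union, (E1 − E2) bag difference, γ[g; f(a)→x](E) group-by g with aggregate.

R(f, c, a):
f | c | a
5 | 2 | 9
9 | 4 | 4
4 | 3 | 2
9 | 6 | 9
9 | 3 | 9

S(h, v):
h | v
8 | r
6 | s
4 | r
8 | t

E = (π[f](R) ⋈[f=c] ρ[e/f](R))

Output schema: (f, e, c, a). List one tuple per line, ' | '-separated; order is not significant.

Row counts bottom-up:
  R → 5
  π[f](R) → 5
  R → 5
  ρ[e/f](R) → 5
  (π[f](R) ⋈[f=c] ρ[e/f](R)) → 1

== RESULT ==
f | e | c | a
4 | 9 | 4 | 4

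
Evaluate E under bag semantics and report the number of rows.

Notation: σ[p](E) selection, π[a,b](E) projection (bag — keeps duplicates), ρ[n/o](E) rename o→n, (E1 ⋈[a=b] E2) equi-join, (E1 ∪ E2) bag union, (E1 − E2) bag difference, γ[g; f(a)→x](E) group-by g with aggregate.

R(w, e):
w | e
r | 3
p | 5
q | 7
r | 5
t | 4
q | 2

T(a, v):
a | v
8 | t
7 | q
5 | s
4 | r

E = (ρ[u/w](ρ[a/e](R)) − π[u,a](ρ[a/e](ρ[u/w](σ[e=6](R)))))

Per-node cardinality:
  R → 6
  ρ[a/e](R) → 6
  ρ[u/w](ρ[a/e](R)) → 6
  R → 6
  σ[e=6](R) → 0
  ρ[u/w](σ[e=6](R)) → 0
  ρ[a/e](ρ[u/w](σ[e=6](R))) → 0
  π[u,a](ρ[a/e](ρ[u/w](σ[e=6](R)))) → 0
  (ρ[u/w](ρ[a/e](R)) − π[u,a](ρ[a/e](ρ[u/w](σ[e=6](R))))) → 6

|E| = 6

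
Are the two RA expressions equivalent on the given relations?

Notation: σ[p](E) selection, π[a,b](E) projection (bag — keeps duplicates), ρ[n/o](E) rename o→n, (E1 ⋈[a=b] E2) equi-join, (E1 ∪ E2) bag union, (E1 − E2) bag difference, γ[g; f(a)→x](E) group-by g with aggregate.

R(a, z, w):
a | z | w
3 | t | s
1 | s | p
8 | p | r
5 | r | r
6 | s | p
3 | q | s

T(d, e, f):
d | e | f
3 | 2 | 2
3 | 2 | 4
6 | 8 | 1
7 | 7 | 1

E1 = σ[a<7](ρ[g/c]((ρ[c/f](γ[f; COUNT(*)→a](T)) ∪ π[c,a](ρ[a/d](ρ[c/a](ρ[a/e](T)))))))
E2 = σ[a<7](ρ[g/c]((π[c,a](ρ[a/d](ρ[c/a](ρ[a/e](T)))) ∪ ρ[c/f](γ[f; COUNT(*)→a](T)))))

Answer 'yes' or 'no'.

E1 per-node cardinality:
  T → 4
  γ[f; COUNT(*)→a](T) → 3
  ρ[c/f](γ[f; COUNT(*)→a](T)) → 3
  T → 4
  ρ[a/e](T) → 4
  ρ[c/a](ρ[a/e](T)) → 4
  ρ[a/d](ρ[c/a](ρ[a/e](T))) → 4
  π[c,a](ρ[a/d](ρ[c/a](ρ[a/e](T)))) → 4
  (ρ[c/f](γ[f; COUNT(*)→a](T)) ∪ π[c,a](ρ[a/d](ρ[c/a](ρ[a/e](T))))) → 7
  ρ[g/c]((ρ[c/f](γ[f; COUNT(*)→a](T)) ∪ π[c,a](ρ[a/d](ρ[c/a](ρ[a/e](T)))))) → 7
  σ[a<7](ρ[g/c]((ρ[c/f](γ[f; COUNT(*)→a](T)) ∪ π[c,a](ρ[a/d](ρ[c/a](ρ[a/e](T))))))) → 6
E2 per-node cardinality:
  T → 4
  ρ[a/e](T) → 4
  ρ[c/a](ρ[a/e](T)) → 4
  ρ[a/d](ρ[c/a](ρ[a/e](T))) → 4
  π[c,a](ρ[a/d](ρ[c/a](ρ[a/e](T)))) → 4
  T → 4
  γ[f; COUNT(*)→a](T) → 3
  ρ[c/f](γ[f; COUNT(*)→a](T)) → 3
  (π[c,a](ρ[a/d](ρ[c/a](ρ[a/e](T)))) ∪ ρ[c/f](γ[f; COUNT(*)→a](T))) → 7
  ρ[g/c]((π[c,a](ρ[a/d](ρ[c/a](ρ[a/e](T)))) ∪ ρ[c/f](γ[f; COUNT(*)→a](T)))) → 7
  σ[a<7](ρ[g/c]((π[c,a](ρ[a/d](ρ[c/a](ρ[a/e](T)))) ∪ ρ[c/f](γ[f; COUNT(*)→a](T))))) → 6

E1 and E2 produce the same multiset:
g | a
1 | 2
2 | 1
2 | 3
2 | 3
4 | 1
8 | 6

yes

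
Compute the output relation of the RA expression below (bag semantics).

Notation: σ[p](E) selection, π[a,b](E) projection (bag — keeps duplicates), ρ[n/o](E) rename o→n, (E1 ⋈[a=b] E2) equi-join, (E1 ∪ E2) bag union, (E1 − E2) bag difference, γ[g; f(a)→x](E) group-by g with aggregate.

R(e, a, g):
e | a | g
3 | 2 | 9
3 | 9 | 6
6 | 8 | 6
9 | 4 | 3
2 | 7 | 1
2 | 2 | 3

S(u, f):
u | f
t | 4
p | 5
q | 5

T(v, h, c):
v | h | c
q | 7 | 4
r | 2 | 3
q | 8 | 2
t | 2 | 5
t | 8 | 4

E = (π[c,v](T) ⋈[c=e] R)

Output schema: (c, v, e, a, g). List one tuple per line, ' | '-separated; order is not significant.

Subexpression sizes:
  T → 5
  π[c,v](T) → 5
  R → 6
  (π[c,v](T) ⋈[c=e] R) → 4

== RESULT ==
c | v | e | a | g
2 | q | 2 | 2 | 3
2 | q | 2 | 7 | 1
3 | r | 3 | 2 | 9
3 | r | 3 | 9 | 6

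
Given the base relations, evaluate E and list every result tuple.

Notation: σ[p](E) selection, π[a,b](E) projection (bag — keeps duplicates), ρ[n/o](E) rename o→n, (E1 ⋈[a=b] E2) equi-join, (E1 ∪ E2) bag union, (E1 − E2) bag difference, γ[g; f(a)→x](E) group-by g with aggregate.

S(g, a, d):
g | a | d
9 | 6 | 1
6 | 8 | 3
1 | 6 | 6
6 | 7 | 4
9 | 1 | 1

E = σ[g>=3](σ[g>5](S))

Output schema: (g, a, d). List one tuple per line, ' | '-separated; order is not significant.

Per-node cardinality:
  S → 5
  σ[g>5](S) → 4
  σ[g>=3](σ[g>5](S)) → 4

== RESULT ==
g | a | d
6 | 7 | 4
6 | 8 | 3
9 | 1 | 1
9 | 6 | 1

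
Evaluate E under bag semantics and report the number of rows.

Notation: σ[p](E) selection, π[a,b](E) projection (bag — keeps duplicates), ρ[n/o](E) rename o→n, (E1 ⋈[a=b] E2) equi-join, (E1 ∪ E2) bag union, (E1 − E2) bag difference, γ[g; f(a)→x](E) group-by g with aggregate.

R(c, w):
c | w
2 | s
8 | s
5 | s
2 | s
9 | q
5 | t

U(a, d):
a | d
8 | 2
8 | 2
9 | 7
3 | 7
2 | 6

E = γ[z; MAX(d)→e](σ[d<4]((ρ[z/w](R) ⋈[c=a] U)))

Stepwise |·|:
  R → 6
  ρ[z/w](R) → 6
  U → 5
  (ρ[z/w](R) ⋈[c=a] U) → 5
  σ[d<4]((ρ[z/w](R) ⋈[c=a] U)) → 2
  γ[z; MAX(d)→e](σ[d<4]((ρ[z/w](R) ⋈[c=a] U))) → 1

|E| = 1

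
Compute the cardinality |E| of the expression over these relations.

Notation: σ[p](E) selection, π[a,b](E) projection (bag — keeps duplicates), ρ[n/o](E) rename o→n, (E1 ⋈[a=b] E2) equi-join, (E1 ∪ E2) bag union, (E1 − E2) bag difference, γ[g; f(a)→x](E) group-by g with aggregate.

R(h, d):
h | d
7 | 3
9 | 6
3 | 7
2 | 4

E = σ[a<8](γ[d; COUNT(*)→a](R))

Row counts bottom-up:
  R → 4
  γ[d; COUNT(*)→a](R) → 4
  σ[a<8](γ[d; COUNT(*)→a](R)) → 4

|E| = 4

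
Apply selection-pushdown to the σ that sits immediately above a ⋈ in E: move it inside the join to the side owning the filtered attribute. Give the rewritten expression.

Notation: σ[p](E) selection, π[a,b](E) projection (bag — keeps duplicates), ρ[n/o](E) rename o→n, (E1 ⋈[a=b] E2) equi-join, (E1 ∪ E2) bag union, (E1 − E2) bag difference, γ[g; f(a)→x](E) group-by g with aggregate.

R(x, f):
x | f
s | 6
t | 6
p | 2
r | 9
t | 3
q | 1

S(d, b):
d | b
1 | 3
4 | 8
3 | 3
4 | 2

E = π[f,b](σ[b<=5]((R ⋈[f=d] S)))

σ filters on b, owned by the right side.
E' = π[f,b]((R ⋈[f=d] σ[b<=5](S)))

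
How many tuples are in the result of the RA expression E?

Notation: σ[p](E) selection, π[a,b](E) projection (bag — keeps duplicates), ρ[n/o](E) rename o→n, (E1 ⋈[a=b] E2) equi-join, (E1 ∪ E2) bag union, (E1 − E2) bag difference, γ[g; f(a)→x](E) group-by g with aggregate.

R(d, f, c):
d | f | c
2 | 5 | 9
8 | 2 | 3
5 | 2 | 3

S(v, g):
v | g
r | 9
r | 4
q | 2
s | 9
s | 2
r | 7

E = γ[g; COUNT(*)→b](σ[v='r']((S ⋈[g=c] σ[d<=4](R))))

Stepwise |·|:
  S → 6
  R → 3
  σ[d<=4](R) → 1
  (S ⋈[g=c] σ[d<=4](R)) → 2
  σ[v='r']((S ⋈[g=c] σ[d<=4](R))) → 1
  γ[g; COUNT(*)→b](σ[v='r']((S ⋈[g=c] σ[d<=4](R)))) → 1

|E| = 1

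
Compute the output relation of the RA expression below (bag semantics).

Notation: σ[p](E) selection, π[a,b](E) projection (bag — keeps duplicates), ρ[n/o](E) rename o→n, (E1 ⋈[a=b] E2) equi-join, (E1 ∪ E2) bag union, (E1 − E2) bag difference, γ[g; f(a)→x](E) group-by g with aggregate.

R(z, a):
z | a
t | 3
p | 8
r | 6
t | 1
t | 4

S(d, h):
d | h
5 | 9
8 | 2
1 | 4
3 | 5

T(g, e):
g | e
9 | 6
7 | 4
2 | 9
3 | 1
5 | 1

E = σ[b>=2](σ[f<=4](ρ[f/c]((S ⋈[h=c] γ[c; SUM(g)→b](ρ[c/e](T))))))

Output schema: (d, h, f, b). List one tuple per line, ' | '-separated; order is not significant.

Stepwise |·|:
  S → 4
  T → 5
  ρ[c/e](T) → 5
  γ[c; SUM(g)→b](ρ[c/e](T)) → 4
  (S ⋈[h=c] γ[c; SUM(g)→b](ρ[c/e](T))) → 2
  ρ[f/c]((S ⋈[h=c] γ[c; SUM(g)→b](ρ[c/e](T)))) → 2
  σ[f<=4](ρ[f/c]((S ⋈[h=c] γ[c; SUM(g)→b](ρ[c/e](T))))) → 1
  σ[b>=2](σ[f<=4](ρ[f/c]((S ⋈[h=c] γ[c; SUM(g)→b](ρ[c/e](T)))))) → 1

== RESULT ==
d | h | f | b
1 | 4 | 4 | 7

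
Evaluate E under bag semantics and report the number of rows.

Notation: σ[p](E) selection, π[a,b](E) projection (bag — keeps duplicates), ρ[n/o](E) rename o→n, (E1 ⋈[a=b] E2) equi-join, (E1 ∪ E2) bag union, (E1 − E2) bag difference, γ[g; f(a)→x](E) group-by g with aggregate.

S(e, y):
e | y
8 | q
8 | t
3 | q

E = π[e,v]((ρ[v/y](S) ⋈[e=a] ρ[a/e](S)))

Stepwise |·|:
  S → 3
  ρ[v/y](S) → 3
  S → 3
  ρ[a/e](S) → 3
  (ρ[v/y](S) ⋈[e=a] ρ[a/e](S)) → 5
  π[e,v]((ρ[v/y](S) ⋈[e=a] ρ[a/e](S))) → 5

|E| = 5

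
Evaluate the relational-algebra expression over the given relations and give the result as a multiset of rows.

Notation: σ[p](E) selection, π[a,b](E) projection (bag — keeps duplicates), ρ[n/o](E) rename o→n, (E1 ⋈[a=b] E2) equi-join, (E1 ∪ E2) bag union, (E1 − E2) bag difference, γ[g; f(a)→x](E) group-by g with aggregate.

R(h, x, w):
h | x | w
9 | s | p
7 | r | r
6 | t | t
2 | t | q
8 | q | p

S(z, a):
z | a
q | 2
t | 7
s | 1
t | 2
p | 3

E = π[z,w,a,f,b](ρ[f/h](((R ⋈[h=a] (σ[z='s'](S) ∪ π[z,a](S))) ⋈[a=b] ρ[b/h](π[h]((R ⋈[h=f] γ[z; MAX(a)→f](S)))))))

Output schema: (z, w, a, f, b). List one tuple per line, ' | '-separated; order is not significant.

Stepwise |·|:
  R → 5
  S → 5
  σ[z='s'](S) → 1
  S → 5
  π[z,a](S) → 5
  (σ[z='s'](S) ∪ π[z,a](S)) → 6
  (R ⋈[h=a] (σ[z='s'](S) ∪ π[z,a](S))) → 3
  R → 5
  S → 5
  γ[z; MAX(a)→f](S) → 4
  (R ⋈[h=f] γ[z; MAX(a)→f](S)) → 2
  π[h]((R ⋈[h=f] γ[z; MAX(a)→f](S))) → 2
  ρ[b/h](π[h]((R ⋈[h=f] γ[z; MAX(a)→f](S)))) → 2
  ((R ⋈[h=a] (σ[z='s'](S) ∪ π[z,a](S))) ⋈[a=b] ρ[b/h](π[h]((R ⋈[h=f] γ[z; MAX(a)→f](S))))) → 3
  ρ[f/h](((R ⋈[h=a] (σ[z='s'](S) ∪ π[z,a](S))) ⋈[a=b] ρ[b/h](π[h]((R ⋈[h=f] γ[z; MAX(a)→f](S)))))) → 3
  π[z,w,a,f,b](ρ[f/h](((R ⋈[h=a] (σ[z='s'](S) ∪ π[z,a](S))) ⋈[a=b] ρ[b/h](π[h]((R ⋈[h=f] γ[z; MAX(a)→f](S))))))) → 3

== RESULT ==
z | w | a | f | b
q | q | 2 | 2 | 2
t | q | 2 | 2 | 2
t | r | 7 | 7 | 7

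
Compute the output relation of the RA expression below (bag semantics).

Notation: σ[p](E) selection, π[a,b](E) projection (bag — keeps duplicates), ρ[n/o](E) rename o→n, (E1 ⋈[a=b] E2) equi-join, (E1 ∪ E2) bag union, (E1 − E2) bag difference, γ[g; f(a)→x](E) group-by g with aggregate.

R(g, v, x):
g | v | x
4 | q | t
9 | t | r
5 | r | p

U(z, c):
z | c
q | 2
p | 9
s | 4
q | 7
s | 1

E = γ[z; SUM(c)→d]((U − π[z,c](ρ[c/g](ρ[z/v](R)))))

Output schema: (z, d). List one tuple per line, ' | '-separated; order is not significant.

Stepwise |·|:
  U → 5
  R → 3
  ρ[z/v](R) → 3
  ρ[c/g](ρ[z/v](R)) → 3
  π[z,c](ρ[c/g](ρ[z/v](R))) → 3
  (U − π[z,c](ρ[c/g](ρ[z/v](R)))) → 5
  γ[z; SUM(c)→d]((U − π[z,c](ρ[c/g](ρ[z/v](R))))) → 3

== RESULT ==
z | d
p | 9
q | 9
s | 5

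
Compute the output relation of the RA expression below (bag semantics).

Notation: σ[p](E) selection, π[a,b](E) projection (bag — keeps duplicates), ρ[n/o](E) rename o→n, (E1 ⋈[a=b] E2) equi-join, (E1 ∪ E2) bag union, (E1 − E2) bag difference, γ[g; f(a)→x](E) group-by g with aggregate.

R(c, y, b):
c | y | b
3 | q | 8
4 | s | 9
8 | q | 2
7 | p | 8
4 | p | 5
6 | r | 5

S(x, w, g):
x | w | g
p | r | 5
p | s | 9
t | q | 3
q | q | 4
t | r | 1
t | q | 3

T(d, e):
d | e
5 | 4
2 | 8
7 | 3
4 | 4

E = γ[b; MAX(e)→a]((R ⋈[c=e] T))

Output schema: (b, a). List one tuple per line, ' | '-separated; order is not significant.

Per-node cardinality:
  R → 6
  T → 4
  (R ⋈[c=e] T) → 6
  γ[b; MAX(e)→a]((R ⋈[c=e] T)) → 4

== RESULT ==
b | a
2 | 8
5 | 4
8 | 3
9 | 4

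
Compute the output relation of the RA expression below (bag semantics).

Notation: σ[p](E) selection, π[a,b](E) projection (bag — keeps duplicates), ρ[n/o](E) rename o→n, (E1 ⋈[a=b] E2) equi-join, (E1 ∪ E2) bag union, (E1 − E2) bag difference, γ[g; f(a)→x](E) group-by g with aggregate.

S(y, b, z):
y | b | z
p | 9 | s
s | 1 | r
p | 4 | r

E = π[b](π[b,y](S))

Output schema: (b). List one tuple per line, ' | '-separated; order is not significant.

Row counts bottom-up:
  S → 3
  π[b,y](S) → 3
  π[b](π[b,y](S)) → 3

== RESULT ==
b
1
4
9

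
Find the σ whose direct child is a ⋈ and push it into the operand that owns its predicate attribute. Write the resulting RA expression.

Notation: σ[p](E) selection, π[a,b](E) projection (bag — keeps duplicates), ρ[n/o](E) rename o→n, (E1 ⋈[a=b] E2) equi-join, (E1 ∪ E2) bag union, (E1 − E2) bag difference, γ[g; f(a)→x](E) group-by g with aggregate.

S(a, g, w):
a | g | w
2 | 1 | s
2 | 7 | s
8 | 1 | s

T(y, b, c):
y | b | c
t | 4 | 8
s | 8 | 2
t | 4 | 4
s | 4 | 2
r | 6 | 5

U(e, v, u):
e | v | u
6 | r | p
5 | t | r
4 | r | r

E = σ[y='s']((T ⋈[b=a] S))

σ filters on y, owned by the left side.
E' = (σ[y='s'](T) ⋈[b=a] S)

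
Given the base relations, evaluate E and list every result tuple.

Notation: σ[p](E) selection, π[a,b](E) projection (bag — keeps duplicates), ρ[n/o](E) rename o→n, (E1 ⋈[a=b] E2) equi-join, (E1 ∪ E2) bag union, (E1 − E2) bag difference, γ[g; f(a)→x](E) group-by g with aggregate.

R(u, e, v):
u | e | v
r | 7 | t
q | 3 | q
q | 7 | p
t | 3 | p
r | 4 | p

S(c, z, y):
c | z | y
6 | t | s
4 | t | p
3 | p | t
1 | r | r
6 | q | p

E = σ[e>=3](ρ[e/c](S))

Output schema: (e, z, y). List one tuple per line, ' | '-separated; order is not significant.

Subexpression sizes:
  S → 5
  ρ[e/c](S) → 5
  σ[e>=3](ρ[e/c](S)) → 4

== RESULT ==
e | z | y
3 | p | t
4 | t | p
6 | q | p
6 | t | s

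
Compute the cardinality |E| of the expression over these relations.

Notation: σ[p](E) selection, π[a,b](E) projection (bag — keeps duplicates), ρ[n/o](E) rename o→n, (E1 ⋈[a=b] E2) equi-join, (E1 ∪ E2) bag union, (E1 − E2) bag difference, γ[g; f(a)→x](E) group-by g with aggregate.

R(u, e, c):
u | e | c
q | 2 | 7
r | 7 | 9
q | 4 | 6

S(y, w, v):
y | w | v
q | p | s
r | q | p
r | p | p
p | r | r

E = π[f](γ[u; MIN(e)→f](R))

Stepwise |·|:
  R → 3
  γ[u; MIN(e)→f](R) → 2
  π[f](γ[u; MIN(e)→f](R)) → 2

|E| = 2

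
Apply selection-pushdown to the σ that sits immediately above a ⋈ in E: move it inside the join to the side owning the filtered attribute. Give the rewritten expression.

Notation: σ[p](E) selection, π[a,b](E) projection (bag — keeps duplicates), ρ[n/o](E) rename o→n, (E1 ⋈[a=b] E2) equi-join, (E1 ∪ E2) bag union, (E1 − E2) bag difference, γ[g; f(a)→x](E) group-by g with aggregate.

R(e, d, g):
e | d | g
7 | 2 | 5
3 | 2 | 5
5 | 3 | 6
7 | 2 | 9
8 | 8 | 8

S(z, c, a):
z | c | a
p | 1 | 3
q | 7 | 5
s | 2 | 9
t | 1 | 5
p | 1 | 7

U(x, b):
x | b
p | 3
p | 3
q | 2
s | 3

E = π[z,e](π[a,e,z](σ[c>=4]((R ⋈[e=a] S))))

σ filters on c, owned by the right side.
E' = π[z,e](π[a,e,z]((R ⋈[e=a] σ[c>=4](S))))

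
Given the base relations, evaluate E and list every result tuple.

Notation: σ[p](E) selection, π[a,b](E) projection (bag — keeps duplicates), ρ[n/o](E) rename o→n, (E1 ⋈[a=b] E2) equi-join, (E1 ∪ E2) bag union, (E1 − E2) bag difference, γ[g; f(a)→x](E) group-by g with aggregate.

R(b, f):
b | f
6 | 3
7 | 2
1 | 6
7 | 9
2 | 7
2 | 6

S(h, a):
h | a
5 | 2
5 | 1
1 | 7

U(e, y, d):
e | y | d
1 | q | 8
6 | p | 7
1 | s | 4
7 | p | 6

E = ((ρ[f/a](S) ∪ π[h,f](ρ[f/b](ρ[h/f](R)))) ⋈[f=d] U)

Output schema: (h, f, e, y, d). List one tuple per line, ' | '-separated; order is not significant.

Subexpression sizes:
  S → 3
  ρ[f/a](S) → 3
  R → 6
  ρ[h/f](R) → 6
  ρ[f/b](ρ[h/f](R)) → 6
  π[h,f](ρ[f/b](ρ[h/f](R))) → 6
  (ρ[f/a](S) ∪ π[h,f](ρ[f/b](ρ[h/f](R)))) → 9
  U → 4
  ((ρ[f/a](S) ∪ π[h,f](ρ[f/b](ρ[h/f](R)))) ⋈[f=d] U) → 4

== RESULT ==
h | f | e | y | d
1 | 7 | 6 | p | 7
2 | 7 | 6 | p | 7
3 | 6 | 7 | p | 6
9 | 7 | 6 | p | 7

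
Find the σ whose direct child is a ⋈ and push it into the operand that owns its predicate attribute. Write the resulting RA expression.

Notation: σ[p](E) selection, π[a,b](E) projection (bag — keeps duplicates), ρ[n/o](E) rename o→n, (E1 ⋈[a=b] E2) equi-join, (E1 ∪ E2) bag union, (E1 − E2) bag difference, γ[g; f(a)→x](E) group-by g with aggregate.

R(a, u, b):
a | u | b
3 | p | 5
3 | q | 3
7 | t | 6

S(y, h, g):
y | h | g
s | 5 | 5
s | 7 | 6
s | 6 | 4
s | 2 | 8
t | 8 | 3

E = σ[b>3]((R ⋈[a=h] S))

σ filters on b, owned by the left side.
E' = (σ[b>3](R) ⋈[a=h] S)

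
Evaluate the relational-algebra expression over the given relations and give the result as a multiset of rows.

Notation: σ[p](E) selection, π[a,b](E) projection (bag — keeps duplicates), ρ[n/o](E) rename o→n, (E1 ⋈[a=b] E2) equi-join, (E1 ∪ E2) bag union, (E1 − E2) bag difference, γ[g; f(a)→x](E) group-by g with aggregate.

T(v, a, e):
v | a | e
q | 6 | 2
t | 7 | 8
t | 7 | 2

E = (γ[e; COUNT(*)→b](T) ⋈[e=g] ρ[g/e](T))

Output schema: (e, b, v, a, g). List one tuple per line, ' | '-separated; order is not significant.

Row counts bottom-up:
  T → 3
  γ[e; COUNT(*)→b](T) → 2
  T → 3
  ρ[g/e](T) → 3
  (γ[e; COUNT(*)→b](T) ⋈[e=g] ρ[g/e](T)) → 3

== RESULT ==
e | b | v | a | g
2 | 2 | q | 6 | 2
2 | 2 | t | 7 | 2
8 | 1 | t | 7 | 8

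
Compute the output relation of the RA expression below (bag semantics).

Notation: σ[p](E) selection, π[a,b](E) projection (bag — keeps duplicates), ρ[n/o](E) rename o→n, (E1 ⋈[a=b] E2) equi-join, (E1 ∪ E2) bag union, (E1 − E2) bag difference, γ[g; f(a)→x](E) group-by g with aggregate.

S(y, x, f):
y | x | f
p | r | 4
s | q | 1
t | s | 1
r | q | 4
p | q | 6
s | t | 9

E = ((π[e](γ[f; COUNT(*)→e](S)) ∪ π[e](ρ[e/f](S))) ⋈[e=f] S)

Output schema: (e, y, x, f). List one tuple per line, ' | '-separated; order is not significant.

Subexpression sizes:
  S → 6
  γ[f; COUNT(*)→e](S) → 4
  π[e](γ[f; COUNT(*)→e](S)) → 4
  S → 6
  ρ[e/f](S) → 6
  π[e](ρ[e/f](S)) → 6
  (π[e](γ[f; COUNT(*)→e](S)) ∪ π[e](ρ[e/f](S))) → 10
  S → 6
  ((π[e](γ[f; COUNT(*)→e](S)) ∪ π[e](ρ[e/f](S))) ⋈[e=f] S) → 14

== RESULT ==
e | y | x | f
1 | s | q | 1
1 | s | q | 1
1 | s | q | 1
1 | s | q | 1
1 | t | s | 1
1 | t | s | 1
1 | t | s | 1
1 | t | s | 1
4 | p | r | 4
4 | p | r | 4
4 | r | q | 4
4 | r | q | 4
6 | p | q | 6
9 | s | t | 9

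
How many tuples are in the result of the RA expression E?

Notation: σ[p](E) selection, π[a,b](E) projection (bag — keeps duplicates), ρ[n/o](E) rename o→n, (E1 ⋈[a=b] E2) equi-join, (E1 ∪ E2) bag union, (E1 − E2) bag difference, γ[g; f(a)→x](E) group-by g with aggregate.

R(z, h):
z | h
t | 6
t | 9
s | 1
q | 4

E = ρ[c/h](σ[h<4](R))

Subexpression sizes:
  R → 4
  σ[h<4](R) → 1
  ρ[c/h](σ[h<4](R)) → 1

|E| = 1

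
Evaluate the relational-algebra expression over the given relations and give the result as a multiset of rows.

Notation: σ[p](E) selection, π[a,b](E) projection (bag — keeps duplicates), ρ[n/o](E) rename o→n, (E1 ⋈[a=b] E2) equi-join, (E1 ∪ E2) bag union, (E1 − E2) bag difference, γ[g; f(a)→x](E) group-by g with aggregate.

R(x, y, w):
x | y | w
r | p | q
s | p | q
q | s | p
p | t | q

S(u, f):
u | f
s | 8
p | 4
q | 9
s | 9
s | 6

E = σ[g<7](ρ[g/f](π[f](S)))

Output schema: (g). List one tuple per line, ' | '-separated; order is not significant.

Per-node cardinality:
  S → 5
  π[f](S) → 5
  ρ[g/f](π[f](S)) → 5
  σ[g<7](ρ[g/f](π[f](S))) → 2

== RESULT ==
g
4
6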